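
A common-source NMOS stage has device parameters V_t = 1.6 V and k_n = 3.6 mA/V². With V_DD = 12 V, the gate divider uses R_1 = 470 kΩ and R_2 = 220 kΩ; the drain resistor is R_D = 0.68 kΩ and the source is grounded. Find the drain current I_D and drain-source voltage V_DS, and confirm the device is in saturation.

I_D ≈ 8.9 mA, V_DS ≈ 5.9 V

V_G = V_DD·R_2/(R_1+R_2) = 12×220/690 = 3.83 V. With the source grounded, V_GS = V_G = 3.83 V.
Assume saturation: I_D = (k_n/2)(V_GS − V_t)² = (3.6/2)×(3.83 − 1.6)² = 1.8×2.23² = 8.92 mA.
V_DS = V_DD − I_D·R_D = 12 − 8.92×0.68 = 5.93 V.
Saturation requires V_DS ≥ V_GS − V_t = 2.23 V; 5.93 ≥ 2.23 ✓.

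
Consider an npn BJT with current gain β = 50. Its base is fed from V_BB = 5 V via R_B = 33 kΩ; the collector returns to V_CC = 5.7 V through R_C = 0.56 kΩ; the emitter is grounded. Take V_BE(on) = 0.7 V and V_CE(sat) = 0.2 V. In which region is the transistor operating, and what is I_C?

Assume active. Base-emitter loop: I_B = (V_BB − V_BE)/R_B = (5 − 0.7)/33 = 0.13 mA.
I_C = β·I_B = 50×0.13 = 6.52 mA.
V_CE = V_CC − I_C·R_C = 5.7 − 6.52×0.56 = 2.05 V > V_CE(sat), so the active-region assumption holds.

active; I_C ≈ 6.5 mA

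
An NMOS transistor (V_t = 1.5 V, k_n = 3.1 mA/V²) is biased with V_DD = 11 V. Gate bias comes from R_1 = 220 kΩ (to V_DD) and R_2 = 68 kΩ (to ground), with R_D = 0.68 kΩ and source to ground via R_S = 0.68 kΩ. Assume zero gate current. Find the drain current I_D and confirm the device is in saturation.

V_G = V_DD·R_2/(R_1+R_2) = 11×68/288 = 2.6 V.
Assume saturation: I_D = (k_n/2)(V_GS − V_t)² with V_GS = V_G − I_D·R_S = 2.6 − 0.68·I_D.
Substituting gives 0.717·I_D² − 3.31·I_D + 1.87 = 0, with roots I_D = 0.656 or 3.97 mA.
The root I_D = 3.97 mA gives V_GS = -0.0996 V ≤ V_t, so take I_D = 0.656 mA.
Then V_GS = 2.15 V and V_DS = V_DD − I_D(R_D+R_S) = 11 − 0.656×1.36 = 10.1 V.
Saturation requires V_DS ≥ V_GS − V_t = 0.651 V; 10.1 ≥ 0.651 ✓.

I_D ≈ 0.66 mA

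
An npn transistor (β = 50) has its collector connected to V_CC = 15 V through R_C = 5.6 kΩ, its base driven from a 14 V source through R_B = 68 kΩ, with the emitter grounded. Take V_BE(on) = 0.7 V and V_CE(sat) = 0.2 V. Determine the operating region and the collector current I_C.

Assume active: I_B = (14 − 0.7)/68 = 0.196 mA, giving I_C = β·I_B = 9.78 mA.
But then V_CE = 15 − 9.78×5.6 = -39.8 V < V_CE(sat) = 0.2 V — impossible in the active region.
So the transistor is saturated. With V_CE = 0.2 V, I_C = (V_CC − 0.2)/R_C = 14.8/5.6 = 2.64 mA.
Check: β·I_B = 9.78 mA > I_C = 2.64 mA, confirming saturation.

saturation; I_C ≈ 2.6 mA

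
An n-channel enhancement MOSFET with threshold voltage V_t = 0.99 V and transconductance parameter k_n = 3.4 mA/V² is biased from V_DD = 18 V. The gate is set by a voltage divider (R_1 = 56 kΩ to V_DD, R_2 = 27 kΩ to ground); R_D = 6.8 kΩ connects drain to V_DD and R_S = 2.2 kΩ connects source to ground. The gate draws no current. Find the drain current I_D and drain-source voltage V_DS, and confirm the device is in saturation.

I_D ≈ 1.8 mA, V_DS ≈ 2.2 V

V_G = V_DD·R_2/(R_1+R_2) = 18×27/83 = 5.86 V.
Assume saturation: I_D = (k_n/2)(V_GS − V_t)² with V_GS = V_G − I_D·R_S = 5.86 − 2.2·I_D.
Substituting gives 8.23·I_D² − 37.4·I_D + 40.2 = 0, with roots I_D = 1.75 or 2.79 mA.
The root I_D = 2.79 mA gives V_GS = -0.292 V ≤ V_t, so take I_D = 1.75 mA.
Then V_GS = 2 V and V_DS = V_DD − I_D(R_D+R_S) = 18 − 1.75×9 = 2.25 V.
Saturation requires V_DS ≥ V_GS − V_t = 1.01 V; 2.25 ≥ 1.01 ✓.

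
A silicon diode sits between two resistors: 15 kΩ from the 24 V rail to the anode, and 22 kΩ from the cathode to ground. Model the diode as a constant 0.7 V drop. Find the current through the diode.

I ≈ 0.63 mA

The two resistors are in series with the diode, so KVL gives 24 = I·15 + 0.7 + I·22.
I = (24 − 0.7) / (15 + 22) kΩ = 23.3 / 37 = 0.63 mA.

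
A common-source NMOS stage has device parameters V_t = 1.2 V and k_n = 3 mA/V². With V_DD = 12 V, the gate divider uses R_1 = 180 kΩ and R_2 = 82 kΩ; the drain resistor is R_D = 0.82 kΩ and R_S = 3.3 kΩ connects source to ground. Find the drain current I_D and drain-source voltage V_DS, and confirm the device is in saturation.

I_D ≈ 0.59 mA, V_DS ≈ 9.6 V

V_G = V_DD·R_2/(R_1+R_2) = 12×82/262 = 3.76 V.
Assume saturation: I_D = (k_n/2)(V_GS − V_t)² with V_GS = V_G − I_D·R_S = 3.76 − 3.3·I_D.
Substituting gives 16.3·I_D² − 26.3·I_D + 9.8 = 0, with roots I_D = 0.585 or 1.02 mA.
The root I_D = 1.02 mA gives V_GS = 0.373 V ≤ V_t, so take I_D = 0.585 mA.
Then V_GS = 1.82 V and V_DS = V_DD − I_D(R_D+R_S) = 12 − 0.585×4.12 = 9.59 V.
Saturation requires V_DS ≥ V_GS − V_t = 0.625 V; 9.59 ≥ 0.625 ✓.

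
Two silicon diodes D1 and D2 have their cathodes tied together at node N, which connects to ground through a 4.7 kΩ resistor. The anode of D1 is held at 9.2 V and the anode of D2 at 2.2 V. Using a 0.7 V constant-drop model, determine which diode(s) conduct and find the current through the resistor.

Assume both conduct. Then node N would need to be at both 9.2−0.7 = 8.5 V and 2.2−0.7 = 1.5 V, which is impossible.
Assume only D1 conducts: V_N = 9.2 − 0.7 = 8.5 V, so I_R = 8.5/4.7 = 1.81 mA.
Check D2: its anode-to-cathode voltage is 2.2 − 8.5 = -6.3 V < 0.7 V, so it is off. The assumption is consistent.

Only D1 conducts; I_R ≈ 1.8 mA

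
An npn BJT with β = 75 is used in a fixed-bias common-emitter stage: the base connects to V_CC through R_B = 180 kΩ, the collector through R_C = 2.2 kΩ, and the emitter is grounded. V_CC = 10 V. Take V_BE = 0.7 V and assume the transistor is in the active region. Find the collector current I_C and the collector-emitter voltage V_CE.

Base loop: V_CC = I_B·R_B + V_BE, so I_B = (10 − 0.7)/180 kΩ = 0.0517 mA.
In the active region I_C = β·I_B = 75 × 0.0517 = 3.88 mA.
Collector loop: V_CE = V_CC − I_C·R_C = 10 − 3.88×2.2 = 1.47 V.
Since V_CE = 1.47 V > V_CE(sat) ≈ 0.2 V, the transistor is in the active region as assumed.

I_C ≈ 3.9 mA, V_CE ≈ 1.5 V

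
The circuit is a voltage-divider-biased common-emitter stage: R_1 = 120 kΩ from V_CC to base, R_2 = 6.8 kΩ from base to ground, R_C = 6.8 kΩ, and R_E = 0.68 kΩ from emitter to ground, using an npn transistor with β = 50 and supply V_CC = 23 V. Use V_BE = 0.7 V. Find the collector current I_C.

I_C ≈ 0.65 mA

Thevenize the base divider: V_Th = V_CC·R_2/(R_1+R_2) = 23×6.8/127 = 1.23 V, R_Th = R_1‖R_2 = 6.44 kΩ.
Base-emitter loop: V_Th = I_B·R_Th + V_BE + (β+1)I_B·R_E, so I_B = (1.23 − 0.7) / (6.44 + 51×0.68) = 0.013 mA.
I_C = β·I_B = 50×0.013 = 0.649 mA, and I_E = (β+1)I_B = 0.662 mA.
V_CE = V_CC − I_C·R_C − I_E·R_E = 23 − 0.649×6.8 − 0.662×0.68 = 18.1 V.
V_CE = 18.1 V > 0.2 V confirms active-region operation.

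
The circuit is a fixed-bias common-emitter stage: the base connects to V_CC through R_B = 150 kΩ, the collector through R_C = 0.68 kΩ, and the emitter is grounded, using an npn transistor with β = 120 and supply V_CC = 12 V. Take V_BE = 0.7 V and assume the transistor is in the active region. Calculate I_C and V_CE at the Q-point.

Base loop: V_CC = I_B·R_B + V_BE, so I_B = (12 − 0.7)/150 kΩ = 0.0753 mA.
In the active region I_C = β·I_B = 120 × 0.0753 = 9.04 mA.
Collector loop: V_CE = V_CC − I_C·R_C = 12 − 9.04×0.68 = 5.85 V.
Since V_CE = 5.85 V > V_CE(sat) ≈ 0.2 V, the transistor is in the active region as assumed.

I_C ≈ 9 mA, V_CE ≈ 5.9 V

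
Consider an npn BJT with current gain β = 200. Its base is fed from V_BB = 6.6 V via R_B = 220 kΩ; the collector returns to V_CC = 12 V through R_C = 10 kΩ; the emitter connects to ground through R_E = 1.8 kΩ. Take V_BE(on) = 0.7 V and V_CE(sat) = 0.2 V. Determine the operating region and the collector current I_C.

saturation; I_C ≈ 1 mA

Assume active: I_B = (6.6 − 0.7)/(220 + 201×1.8) = 0.0101 mA, I_C = β·I_B = 2.03 mA.
Then V_CE = 12 − 2.03×10 − 2.04×1.8 = -12 V < 0.2 V — the active assumption fails.
Re-solve with V_CE = 0.2 V. KCL at the emitter: V_E/R_E = (V_BB−0.7−V_E)/R_B + (V_CC−0.2−V_E)/R_C, giving V_E = 1.83 V.
I_C = (V_CC − 0.2 − V_E)/R_C = (11.8 − 1.83)/10 = 0.997 mA.
Check: I_B = (5.9 − 1.83)/220 = 0.0185 mA, and β·I_B = 3.7 mA > I_C, confirming saturation.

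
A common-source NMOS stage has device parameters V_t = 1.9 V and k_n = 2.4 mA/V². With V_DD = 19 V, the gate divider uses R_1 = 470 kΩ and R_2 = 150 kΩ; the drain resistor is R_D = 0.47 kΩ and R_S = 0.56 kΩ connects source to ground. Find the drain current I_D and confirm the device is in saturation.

I_D ≈ 2.3 mA

V_G = V_DD·R_2/(R_1+R_2) = 19×150/620 = 4.6 V.
Assume saturation: I_D = (k_n/2)(V_GS − V_t)² with V_GS = V_G − I_D·R_S = 4.6 − 0.56·I_D.
Substituting gives 0.376·I_D² − 4.62·I_D + 8.73 = 0, with roots I_D = 2.33 or 9.96 mA.
The root I_D = 9.96 mA gives V_GS = -0.981 V ≤ V_t, so take I_D = 2.33 mA.
Then V_GS = 3.29 V and V_DS = V_DD − I_D(R_D+R_S) = 19 − 2.33×1.03 = 16.6 V.
Saturation requires V_DS ≥ V_GS − V_t = 1.39 V; 16.6 ≥ 1.39 ✓.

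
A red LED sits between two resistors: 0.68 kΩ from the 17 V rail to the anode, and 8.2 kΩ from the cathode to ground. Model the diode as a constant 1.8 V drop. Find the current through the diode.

I ≈ 1.7 mA

The two resistors are in series with the diode, so KVL gives 17 = I·0.68 + 1.8 + I·8.2.
I = (17 − 1.8) / (0.68 + 8.2) kΩ = 15.2 / 8.88 = 1.71 mA.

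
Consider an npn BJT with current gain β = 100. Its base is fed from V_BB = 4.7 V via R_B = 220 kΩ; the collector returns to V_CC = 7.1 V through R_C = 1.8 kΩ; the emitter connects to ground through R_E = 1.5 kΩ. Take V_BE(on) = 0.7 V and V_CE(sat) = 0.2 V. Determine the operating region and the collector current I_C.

active; I_C ≈ 1.1 mA

Assume active. Base-emitter loop: I_B = (V_BB − V_BE)/(R_B + (β+1)R_E) = (4.7 − 0.7)/(220 + 101×1.5) = 0.0108 mA.
I_C = β·I_B = 100×0.0108 = 1.08 mA.
V_CE = V_CC − I_C·R_C − I_E·R_E = 7.1 − 1.08×1.8 − 1.09×1.5 = 3.53 V > V_CE(sat), so the active-region assumption holds.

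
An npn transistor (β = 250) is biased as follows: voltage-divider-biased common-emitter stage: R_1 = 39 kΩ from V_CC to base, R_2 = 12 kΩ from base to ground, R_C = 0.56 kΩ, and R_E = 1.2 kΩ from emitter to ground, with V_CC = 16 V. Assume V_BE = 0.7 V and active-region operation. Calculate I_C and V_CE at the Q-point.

Thevenize the base divider: V_Th = V_CC·R_2/(R_1+R_2) = 16×12/51 = 3.76 V, R_Th = R_1‖R_2 = 9.18 kΩ.
Base-emitter loop: V_Th = I_B·R_Th + V_BE + (β+1)I_B·R_E, so I_B = (3.76 − 0.7) / (9.18 + 251×1.2) = 0.00987 mA.
I_C = β·I_B = 250×0.00987 = 2.47 mA, and I_E = (β+1)I_B = 2.48 mA.
V_CE = V_CC − I_C·R_C − I_E·R_E = 16 − 2.47×0.56 − 2.48×1.2 = 11.6 V.
V_CE = 11.6 V > 0.2 V confirms active-region operation.

I_C ≈ 2.5 mA, V_CE ≈ 12 V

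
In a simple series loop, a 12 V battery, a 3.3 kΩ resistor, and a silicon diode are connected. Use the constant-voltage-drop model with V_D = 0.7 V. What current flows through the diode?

KVL around the loop: 12 = V_D + I·R = 0.7 + I × 3.3 kΩ.
So I = (12 − 0.7) / 3.3 kΩ = 11.3 / 3.3 = 3.42 mA.

I ≈ 3.4 mA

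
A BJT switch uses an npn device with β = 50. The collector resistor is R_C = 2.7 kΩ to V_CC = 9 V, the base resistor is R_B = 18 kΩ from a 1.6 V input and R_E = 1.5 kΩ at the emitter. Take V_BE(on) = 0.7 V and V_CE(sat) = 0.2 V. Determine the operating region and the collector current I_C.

active; I_C ≈ 0.48 mA

Assume active. Base-emitter loop: I_B = (V_BB − V_BE)/(R_B + (β+1)R_E) = (1.6 − 0.7)/(18 + 51×1.5) = 0.00952 mA.
I_C = β·I_B = 50×0.00952 = 0.476 mA.
V_CE = V_CC − I_C·R_C − I_E·R_E = 9 − 0.476×2.7 − 0.486×1.5 = 6.99 V > V_CE(sat), so the active-region assumption holds.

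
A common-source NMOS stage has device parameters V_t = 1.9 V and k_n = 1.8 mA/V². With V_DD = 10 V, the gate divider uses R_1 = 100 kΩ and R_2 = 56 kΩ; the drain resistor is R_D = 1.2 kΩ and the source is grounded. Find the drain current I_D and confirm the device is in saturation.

V_G = V_DD·R_2/(R_1+R_2) = 10×56/156 = 3.59 V. With the source grounded, V_GS = V_G = 3.59 V.
Assume saturation: I_D = (k_n/2)(V_GS − V_t)² = (1.8/2)×(3.59 − 1.9)² = 0.9×1.69² = 2.57 mA.
V_DS = V_DD − I_D·R_D = 10 − 2.57×1.2 = 6.92 V.
Saturation requires V_DS ≥ V_GS − V_t = 1.69 V; 6.92 ≥ 1.69 ✓.

I_D ≈ 2.6 mA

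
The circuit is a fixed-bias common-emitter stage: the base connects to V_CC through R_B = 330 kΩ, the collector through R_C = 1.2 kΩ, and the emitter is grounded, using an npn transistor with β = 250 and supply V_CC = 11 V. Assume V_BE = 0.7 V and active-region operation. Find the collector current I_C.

I_C ≈ 7.8 mA

Base loop: V_CC = I_B·R_B + V_BE, so I_B = (11 − 0.7)/330 kΩ = 0.0312 mA.
In the active region I_C = β·I_B = 250 × 0.0312 = 7.8 mA.
Collector loop: V_CE = V_CC − I_C·R_C = 11 − 7.8×1.2 = 1.64 V.
Since V_CE = 1.64 V > V_CE(sat) ≈ 0.2 V, the transistor is in the active region as assumed.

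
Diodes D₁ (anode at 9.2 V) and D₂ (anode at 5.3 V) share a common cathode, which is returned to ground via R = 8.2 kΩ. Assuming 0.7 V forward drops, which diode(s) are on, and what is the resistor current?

Only D₁ conducts; I_R ≈ 1 mA

Assume both conduct. Then node N would need to be at both 9.2−0.7 = 8.5 V and 5.3−0.7 = 4.6 V, which is impossible.
Assume only D₁ conducts: V_N = 9.2 − 0.7 = 8.5 V, so I_R = 8.5/8.2 = 1.04 mA.
Check D₂: its anode-to-cathode voltage is 5.3 − 8.5 = -3.2 V < 0.7 V, so it is off. The assumption is consistent.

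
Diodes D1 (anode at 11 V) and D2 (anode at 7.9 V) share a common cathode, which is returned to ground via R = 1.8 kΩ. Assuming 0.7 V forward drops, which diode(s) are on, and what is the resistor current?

Only D1 conducts; I_R ≈ 5.7 mA

Assume both conduct. Then node N would need to be at both 11−0.7 = 10.3 V and 7.9−0.7 = 7.2 V, which is impossible.
Assume only D1 conducts: V_N = 11 − 0.7 = 10.3 V, so I_R = 10.3/1.8 = 5.72 mA.
Check D2: its anode-to-cathode voltage is 7.9 − 10.3 = -2.4 V < 0.7 V, so it is off. The assumption is consistent.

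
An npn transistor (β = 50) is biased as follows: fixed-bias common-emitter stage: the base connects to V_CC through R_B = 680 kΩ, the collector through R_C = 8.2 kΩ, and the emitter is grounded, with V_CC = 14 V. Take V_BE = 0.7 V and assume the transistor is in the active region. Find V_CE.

Base loop: V_CC = I_B·R_B + V_BE, so I_B = (14 − 0.7)/680 kΩ = 0.0196 mA.
In the active region I_C = β·I_B = 50 × 0.0196 = 0.978 mA.
Collector loop: V_CE = V_CC − I_C·R_C = 14 − 0.978×8.2 = 5.98 V.
Since V_CE = 5.98 V > V_CE(sat) ≈ 0.2 V, the transistor is in the active region as assumed.

V_CE ≈ 6 V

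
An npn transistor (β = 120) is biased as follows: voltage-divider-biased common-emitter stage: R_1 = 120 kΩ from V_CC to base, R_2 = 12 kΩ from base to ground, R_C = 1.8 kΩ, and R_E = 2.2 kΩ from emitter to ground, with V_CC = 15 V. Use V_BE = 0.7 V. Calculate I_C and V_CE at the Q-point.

I_C ≈ 0.29 mA, V_CE ≈ 14 V

Thevenize the base divider: V_Th = V_CC·R_2/(R_1+R_2) = 15×12/132 = 1.36 V, R_Th = R_1‖R_2 = 10.9 kΩ.
Base-emitter loop: V_Th = I_B·R_Th + V_BE + (β+1)I_B·R_E, so I_B = (1.36 − 0.7) / (10.9 + 121×2.2) = 0.00239 mA.
I_C = β·I_B = 120×0.00239 = 0.287 mA, and I_E = (β+1)I_B = 0.29 mA.
V_CE = V_CC − I_C·R_C − I_E·R_E = 15 − 0.287×1.8 − 0.29×2.2 = 13.8 V.
V_CE = 13.8 V > 0.2 V confirms active-region operation.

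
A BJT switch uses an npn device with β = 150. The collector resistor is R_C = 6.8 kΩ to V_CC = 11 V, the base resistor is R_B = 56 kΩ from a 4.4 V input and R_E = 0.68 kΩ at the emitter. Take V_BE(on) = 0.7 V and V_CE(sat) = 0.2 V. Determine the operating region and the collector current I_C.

saturation; I_C ≈ 1.4 mA

Assume active: I_B = (4.4 − 0.7)/(56 + 151×0.68) = 0.0233 mA, I_C = β·I_B = 3.5 mA.
Then V_CE = 11 − 3.5×6.8 − 3.52×0.68 = -15.2 V < 0.2 V — the active assumption fails.
Re-solve with V_CE = 0.2 V. KCL at the emitter: V_E/R_E = (V_BB−0.7−V_E)/R_B + (V_CC−0.2−V_E)/R_C, giving V_E = 1.01 V.
I_C = (V_CC − 0.2 − V_E)/R_C = (10.8 − 1.01)/6.8 = 1.44 mA.
Check: I_B = (3.7 − 1.01)/56 = 0.048 mA, and β·I_B = 7.2 mA > I_C, confirming saturation.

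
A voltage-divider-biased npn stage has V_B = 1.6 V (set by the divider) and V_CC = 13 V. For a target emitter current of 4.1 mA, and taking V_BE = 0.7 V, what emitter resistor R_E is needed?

V_E = V_B − V_BE = 1.6 − 0.7 = 0.9 V.
R_E = V_E / I_E = 0.9 / 4.1 = 0.22 kΩ.

R_E ≈ 0.22 kΩ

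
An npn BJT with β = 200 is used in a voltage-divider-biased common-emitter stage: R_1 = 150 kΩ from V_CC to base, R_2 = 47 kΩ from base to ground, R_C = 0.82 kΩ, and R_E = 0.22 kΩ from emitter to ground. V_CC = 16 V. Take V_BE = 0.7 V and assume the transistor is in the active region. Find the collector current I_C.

I_C ≈ 7.8 mA

Thevenize the base divider: V_Th = V_CC·R_2/(R_1+R_2) = 16×47/197 = 3.82 V, R_Th = R_1‖R_2 = 35.8 kΩ.
Base-emitter loop: V_Th = I_B·R_Th + V_BE + (β+1)I_B·R_E, so I_B = (3.82 − 0.7) / (35.8 + 201×0.22) = 0.039 mA.
I_C = β·I_B = 200×0.039 = 7.79 mA, and I_E = (β+1)I_B = 7.83 mA.
V_CE = V_CC − I_C·R_C − I_E·R_E = 16 − 7.79×0.82 − 7.83×0.22 = 7.89 V.
V_CE = 7.89 V > 0.2 V confirms active-region operation.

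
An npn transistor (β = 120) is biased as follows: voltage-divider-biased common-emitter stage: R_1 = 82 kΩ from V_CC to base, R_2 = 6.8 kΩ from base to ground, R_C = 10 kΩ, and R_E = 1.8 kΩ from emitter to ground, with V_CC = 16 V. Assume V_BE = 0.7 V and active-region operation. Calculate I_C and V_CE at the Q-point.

Thevenize the base divider: V_Th = V_CC·R_2/(R_1+R_2) = 16×6.8/88.8 = 1.23 V, R_Th = R_1‖R_2 = 6.28 kΩ.
Base-emitter loop: V_Th = I_B·R_Th + V_BE + (β+1)I_B·R_E, so I_B = (1.23 − 0.7) / (6.28 + 121×1.8) = 0.00234 mA.
I_C = β·I_B = 120×0.00234 = 0.281 mA, and I_E = (β+1)I_B = 0.284 mA.
V_CE = V_CC − I_C·R_C − I_E·R_E = 16 − 0.281×10 − 0.284×1.8 = 12.7 V.
V_CE = 12.7 V > 0.2 V confirms active-region operation.

I_C ≈ 0.28 mA, V_CE ≈ 13 V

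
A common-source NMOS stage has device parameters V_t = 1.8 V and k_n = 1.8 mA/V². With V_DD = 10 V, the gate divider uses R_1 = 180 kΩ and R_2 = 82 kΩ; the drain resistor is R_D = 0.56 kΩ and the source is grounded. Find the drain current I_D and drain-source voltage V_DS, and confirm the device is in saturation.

V_G = V_DD·R_2/(R_1+R_2) = 10×82/262 = 3.13 V. With the source grounded, V_GS = V_G = 3.13 V.
Assume saturation: I_D = (k_n/2)(V_GS − V_t)² = (1.8/2)×(3.13 − 1.8)² = 0.9×1.33² = 1.59 mA.
V_DS = V_DD − I_D·R_D = 10 − 1.59×0.56 = 9.11 V.
Saturation requires V_DS ≥ V_GS − V_t = 1.33 V; 9.11 ≥ 1.33 ✓.

I_D ≈ 1.6 mA, V_DS ≈ 9.1 V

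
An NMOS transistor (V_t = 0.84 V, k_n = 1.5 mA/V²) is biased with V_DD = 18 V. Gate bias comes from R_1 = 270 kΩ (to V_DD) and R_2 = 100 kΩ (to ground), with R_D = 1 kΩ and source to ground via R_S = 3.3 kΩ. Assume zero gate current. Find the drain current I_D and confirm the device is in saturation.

V_G = V_DD·R_2/(R_1+R_2) = 18×100/370 = 4.86 V.
Assume saturation: I_D = (k_n/2)(V_GS − V_t)² with V_GS = V_G − I_D·R_S = 4.86 − 3.3·I_D.
Substituting gives 8.17·I_D² − 20.9·I_D + 12.1 = 0, with roots I_D = 0.89 or 1.67 mA.
The root I_D = 1.67 mA gives V_GS = -0.653 V ≤ V_t, so take I_D = 0.89 mA.
Then V_GS = 1.93 V and V_DS = V_DD − I_D(R_D+R_S) = 18 − 0.89×4.3 = 14.2 V.
Saturation requires V_DS ≥ V_GS − V_t = 1.09 V; 14.2 ≥ 1.09 ✓.

I_D ≈ 0.89 mA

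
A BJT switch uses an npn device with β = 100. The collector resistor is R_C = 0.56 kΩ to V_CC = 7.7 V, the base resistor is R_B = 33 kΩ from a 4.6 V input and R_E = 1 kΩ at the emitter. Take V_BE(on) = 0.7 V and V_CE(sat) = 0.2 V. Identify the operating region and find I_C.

active; I_C ≈ 2.9 mA

Assume active. Base-emitter loop: I_B = (V_BB − V_BE)/(R_B + (β+1)R_E) = (4.6 − 0.7)/(33 + 101×1) = 0.0291 mA.
I_C = β·I_B = 100×0.0291 = 2.91 mA.
V_CE = V_CC − I_C·R_C − I_E·R_E = 7.7 − 2.91×0.56 − 2.94×1 = 3.13 V > V_CE(sat), so the active-region assumption holds.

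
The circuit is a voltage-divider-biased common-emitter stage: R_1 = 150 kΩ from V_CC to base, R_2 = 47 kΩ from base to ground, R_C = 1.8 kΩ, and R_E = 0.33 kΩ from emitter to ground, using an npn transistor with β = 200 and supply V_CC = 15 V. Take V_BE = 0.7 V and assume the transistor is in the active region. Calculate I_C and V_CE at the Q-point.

Thevenize the base divider: V_Th = V_CC·R_2/(R_1+R_2) = 15×47/197 = 3.58 V, R_Th = R_1‖R_2 = 35.8 kΩ.
Base-emitter loop: V_Th = I_B·R_Th + V_BE + (β+1)I_B·R_E, so I_B = (3.58 − 0.7) / (35.8 + 201×0.33) = 0.0282 mA.
I_C = β·I_B = 200×0.0282 = 5.64 mA, and I_E = (β+1)I_B = 5.67 mA.
V_CE = V_CC − I_C·R_C − I_E·R_E = 15 − 5.64×1.8 − 5.67×0.33 = 2.98 V.
V_CE = 2.98 V > 0.2 V confirms active-region operation.

I_C ≈ 5.6 mA, V_CE ≈ 3 V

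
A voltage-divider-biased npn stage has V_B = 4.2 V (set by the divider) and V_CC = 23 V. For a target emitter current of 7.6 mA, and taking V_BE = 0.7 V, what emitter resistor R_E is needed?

V_E = V_B − V_BE = 4.2 − 0.7 = 3.5 V.
R_E = V_E / I_E = 3.5 / 7.6 = 0.461 kΩ.

R_E ≈ 0.46 kΩ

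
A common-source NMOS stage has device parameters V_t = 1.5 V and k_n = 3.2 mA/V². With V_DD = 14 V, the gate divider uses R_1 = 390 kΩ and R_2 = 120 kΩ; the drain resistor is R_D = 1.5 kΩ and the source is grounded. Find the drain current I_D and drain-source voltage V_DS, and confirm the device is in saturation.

V_G = V_DD·R_2/(R_1+R_2) = 14×120/510 = 3.29 V. With the source grounded, V_GS = V_G = 3.29 V.
Assume saturation: I_D = (k_n/2)(V_GS − V_t)² = (3.2/2)×(3.29 − 1.5)² = 1.6×1.79² = 5.15 mA.
V_DS = V_DD − I_D·R_D = 14 − 5.15×1.5 = 6.27 V.
Saturation requires V_DS ≥ V_GS − V_t = 1.79 V; 6.27 ≥ 1.79 ✓.

I_D ≈ 5.2 mA, V_DS ≈ 6.3 V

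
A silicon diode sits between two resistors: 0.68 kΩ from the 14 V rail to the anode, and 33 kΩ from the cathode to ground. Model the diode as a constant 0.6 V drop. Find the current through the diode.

I ≈ 0.4 mA

The two resistors are in series with the diode, so KVL gives 14 = I·0.68 + 0.6 + I·33.
I = (14 − 0.6) / (0.68 + 33) kΩ = 13.4 / 33.7 = 0.398 mA.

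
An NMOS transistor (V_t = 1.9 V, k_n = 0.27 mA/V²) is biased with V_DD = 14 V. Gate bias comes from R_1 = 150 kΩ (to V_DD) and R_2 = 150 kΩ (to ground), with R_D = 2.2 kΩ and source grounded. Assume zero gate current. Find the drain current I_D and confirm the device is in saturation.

I_D ≈ 3.5 mA

V_G = V_DD·R_2/(R_1+R_2) = 14×150/300 = 7 V. With the source grounded, V_GS = V_G = 7 V.
Assume saturation: I_D = (k_n/2)(V_GS − V_t)² = (0.27/2)×(7 − 1.9)² = 0.135×5.1² = 3.51 mA.
V_DS = V_DD − I_D·R_D = 14 − 3.51×2.2 = 6.28 V.
Saturation requires V_DS ≥ V_GS − V_t = 5.1 V; 6.28 ≥ 5.1 ✓.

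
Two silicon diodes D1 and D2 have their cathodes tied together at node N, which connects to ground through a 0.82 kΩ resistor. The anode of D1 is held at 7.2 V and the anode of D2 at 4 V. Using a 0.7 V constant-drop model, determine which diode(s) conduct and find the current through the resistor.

Assume both conduct. Then node N would need to be at both 7.2−0.7 = 6.5 V and 4−0.7 = 3.3 V, which is impossible.
Assume only D1 conducts: V_N = 7.2 − 0.7 = 6.5 V, so I_R = 6.5/0.82 = 7.93 mA.
Check D2: its anode-to-cathode voltage is 4 − 6.5 = -2.5 V < 0.7 V, so it is off. The assumption is consistent.

Only D1 conducts; I_R ≈ 7.9 mA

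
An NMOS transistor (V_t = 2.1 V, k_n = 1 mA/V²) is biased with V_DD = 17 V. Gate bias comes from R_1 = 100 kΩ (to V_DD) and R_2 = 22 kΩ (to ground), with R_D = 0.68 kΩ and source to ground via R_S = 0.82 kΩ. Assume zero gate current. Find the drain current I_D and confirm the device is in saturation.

V_G = V_DD·R_2/(R_1+R_2) = 17×22/122 = 3.07 V.
Assume saturation: I_D = (k_n/2)(V_GS − V_t)² with V_GS = V_G − I_D·R_S = 3.07 − 0.82·I_D.
Substituting gives 0.336·I_D² − 1.79·I_D + 0.466 = 0, with roots I_D = 0.274 or 5.06 mA.
The root I_D = 5.06 mA gives V_GS = -1.08 V ≤ V_t, so take I_D = 0.274 mA.
Then V_GS = 2.84 V and V_DS = V_DD − I_D(R_D+R_S) = 17 − 0.274×1.5 = 16.6 V.
Saturation requires V_DS ≥ V_GS − V_t = 0.741 V; 16.6 ≥ 0.741 ✓.

I_D ≈ 0.27 mA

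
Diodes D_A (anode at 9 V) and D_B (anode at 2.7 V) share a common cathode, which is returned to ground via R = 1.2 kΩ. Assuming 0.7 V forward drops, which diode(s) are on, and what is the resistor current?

Only D_A conducts; I_R ≈ 6.9 mA

Assume both conduct. Then node N would need to be at both 9−0.7 = 8.3 V and 2.7−0.7 = 2 V, which is impossible.
Assume only D_A conducts: V_N = 9 − 0.7 = 8.3 V, so I_R = 8.3/1.2 = 6.92 mA.
Check D_B: its anode-to-cathode voltage is 2.7 − 8.3 = -5.6 V < 0.7 V, so it is off. The assumption is consistent.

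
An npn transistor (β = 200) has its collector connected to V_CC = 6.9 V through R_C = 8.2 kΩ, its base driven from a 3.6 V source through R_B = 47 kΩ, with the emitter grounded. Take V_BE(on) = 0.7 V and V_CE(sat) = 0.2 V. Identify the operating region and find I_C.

Assume active: I_B = (3.6 − 0.7)/47 = 0.0617 mA, giving I_C = β·I_B = 12.3 mA.
But then V_CE = 6.9 − 12.3×8.2 = -94.3 V < V_CE(sat) = 0.2 V — impossible in the active region.
So the transistor is saturated. With V_CE = 0.2 V, I_C = (V_CC − 0.2)/R_C = 6.7/8.2 = 0.817 mA.
Check: β·I_B = 12.3 mA > I_C = 0.817 mA, confirming saturation.

saturation; I_C ≈ 0.82 mA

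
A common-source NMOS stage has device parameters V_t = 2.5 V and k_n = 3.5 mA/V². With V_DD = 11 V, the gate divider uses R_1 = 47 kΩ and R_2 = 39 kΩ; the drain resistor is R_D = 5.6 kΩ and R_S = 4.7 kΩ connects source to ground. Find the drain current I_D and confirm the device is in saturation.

V_G = V_DD·R_2/(R_1+R_2) = 11×39/86 = 4.99 V.
Assume saturation: I_D = (k_n/2)(V_GS − V_t)² with V_GS = V_G − I_D·R_S = 4.99 − 4.7·I_D.
Substituting gives 38.7·I_D² − 41.9·I_D + 10.8 = 0, with roots I_D = 0.425 or 0.66 mA.
The root I_D = 0.66 mA gives V_GS = 1.89 V ≤ V_t, so take I_D = 0.425 mA.
Then V_GS = 2.99 V and V_DS = V_DD − I_D(R_D+R_S) = 11 − 0.425×10.3 = 6.63 V.
Saturation requires V_DS ≥ V_GS − V_t = 0.493 V; 6.63 ≥ 0.493 ✓.

I_D ≈ 0.42 mA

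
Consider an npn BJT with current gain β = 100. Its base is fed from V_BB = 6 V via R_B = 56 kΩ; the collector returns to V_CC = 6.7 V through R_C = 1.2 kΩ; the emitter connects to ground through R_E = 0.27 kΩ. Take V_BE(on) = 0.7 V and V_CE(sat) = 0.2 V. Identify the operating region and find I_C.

saturation; I_C ≈ 4.4 mA

Assume active: I_B = (6 − 0.7)/(56 + 101×0.27) = 0.0636 mA, I_C = β·I_B = 6.36 mA.
Then V_CE = 6.7 − 6.36×1.2 − 6.43×0.27 = -2.67 V < 0.2 V — the active assumption fails.
Re-solve with V_CE = 0.2 V. KCL at the emitter: V_E/R_E = (V_BB−0.7−V_E)/R_B + (V_CC−0.2−V_E)/R_C, giving V_E = 1.21 V.
I_C = (V_CC − 0.2 − V_E)/R_C = (6.5 − 1.21)/1.2 = 4.41 mA.
Check: I_B = (5.3 − 1.21)/56 = 0.073 mA, and β·I_B = 7.3 mA > I_C, confirming saturation.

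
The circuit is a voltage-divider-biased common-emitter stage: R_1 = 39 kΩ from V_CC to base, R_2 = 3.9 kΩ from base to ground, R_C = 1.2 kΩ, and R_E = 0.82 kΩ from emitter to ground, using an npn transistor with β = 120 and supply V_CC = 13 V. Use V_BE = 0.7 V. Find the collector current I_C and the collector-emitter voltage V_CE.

I_C ≈ 0.56 mA, V_CE ≈ 12 V

Thevenize the base divider: V_Th = V_CC·R_2/(R_1+R_2) = 13×3.9/42.9 = 1.18 V, R_Th = R_1‖R_2 = 3.55 kΩ.
Base-emitter loop: V_Th = I_B·R_Th + V_BE + (β+1)I_B·R_E, so I_B = (1.18 − 0.7) / (3.55 + 121×0.82) = 0.00469 mA.
I_C = β·I_B = 120×0.00469 = 0.563 mA, and I_E = (β+1)I_B = 0.567 mA.
V_CE = V_CC − I_C·R_C − I_E·R_E = 13 − 0.563×1.2 − 0.567×0.82 = 11.9 V.
V_CE = 11.9 V > 0.2 V confirms active-region operation.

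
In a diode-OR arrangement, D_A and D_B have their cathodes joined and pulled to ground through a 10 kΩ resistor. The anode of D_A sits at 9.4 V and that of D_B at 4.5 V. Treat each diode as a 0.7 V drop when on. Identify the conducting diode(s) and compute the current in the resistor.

Only D_A conducts; I_R ≈ 0.87 mA

Assume both conduct. Then node N would need to be at both 9.4−0.7 = 8.7 V and 4.5−0.7 = 3.8 V, which is impossible.
Assume only D_A conducts: V_N = 9.4 − 0.7 = 8.7 V, so I_R = 8.7/10 = 0.87 mA.
Check D_B: its anode-to-cathode voltage is 4.5 − 8.7 = -4.2 V < 0.7 V, so it is off. The assumption is consistent.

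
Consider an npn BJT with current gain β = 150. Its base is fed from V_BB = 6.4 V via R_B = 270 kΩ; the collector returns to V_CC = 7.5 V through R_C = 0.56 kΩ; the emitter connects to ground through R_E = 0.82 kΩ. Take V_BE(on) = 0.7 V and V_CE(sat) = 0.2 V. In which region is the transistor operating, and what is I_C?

Assume active. Base-emitter loop: I_B = (V_BB − V_BE)/(R_B + (β+1)R_E) = (6.4 − 0.7)/(270 + 151×0.82) = 0.0145 mA.
I_C = β·I_B = 150×0.0145 = 2.17 mA.
V_CE = V_CC − I_C·R_C − I_E·R_E = 7.5 − 2.17×0.56 − 2.19×0.82 = 4.49 V > V_CE(sat), so the active-region assumption holds.

active; I_C ≈ 2.2 mA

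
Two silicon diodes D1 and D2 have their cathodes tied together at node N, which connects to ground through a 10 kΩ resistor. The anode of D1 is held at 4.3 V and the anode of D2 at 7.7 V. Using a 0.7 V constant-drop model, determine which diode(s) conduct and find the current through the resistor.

Assume both conduct. Then node N would need to be at both 4.3−0.7 = 3.6 V and 7.7−0.7 = 7 V, which is impossible.
Assume only D2 conducts: V_N = 7.7 − 0.7 = 7 V, so I_R = 7/10 = 0.7 mA.
Check D1: its anode-to-cathode voltage is 4.3 − 7 = -2.7 V < 0.7 V, so it is off. The assumption is consistent.

Only D2 conducts; I_R ≈ 0.7 mA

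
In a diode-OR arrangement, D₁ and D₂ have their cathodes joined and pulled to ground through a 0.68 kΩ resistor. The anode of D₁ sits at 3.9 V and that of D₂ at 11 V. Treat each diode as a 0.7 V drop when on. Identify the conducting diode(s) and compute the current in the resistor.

Assume both conduct. Then node N would need to be at both 3.9−0.7 = 3.2 V and 11−0.7 = 10.3 V, which is impossible.
Assume only D₂ conducts: V_N = 11 − 0.7 = 10.3 V, so I_R = 10.3/0.68 = 15.1 mA.
Check D₁: its anode-to-cathode voltage is 3.9 − 10.3 = -6.4 V < 0.7 V, so it is off. The assumption is consistent.

Only D₂ conducts; I_R ≈ 15 mA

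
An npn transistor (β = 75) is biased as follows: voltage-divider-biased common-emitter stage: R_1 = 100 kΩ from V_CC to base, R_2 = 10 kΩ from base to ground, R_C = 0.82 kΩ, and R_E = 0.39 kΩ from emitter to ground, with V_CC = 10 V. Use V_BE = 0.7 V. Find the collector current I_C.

Thevenize the base divider: V_Th = V_CC·R_2/(R_1+R_2) = 10×10/110 = 0.909 V, R_Th = R_1‖R_2 = 9.09 kΩ.
Base-emitter loop: V_Th = I_B·R_Th + V_BE + (β+1)I_B·R_E, so I_B = (0.909 − 0.7) / (9.09 + 76×0.39) = 0.0054 mA.
I_C = β·I_B = 75×0.0054 = 0.405 mA, and I_E = (β+1)I_B = 0.41 mA.
V_CE = V_CC − I_C·R_C − I_E·R_E = 10 − 0.405×0.82 − 0.41×0.39 = 9.51 V.
V_CE = 9.51 V > 0.2 V confirms active-region operation.

I_C ≈ 0.4 mA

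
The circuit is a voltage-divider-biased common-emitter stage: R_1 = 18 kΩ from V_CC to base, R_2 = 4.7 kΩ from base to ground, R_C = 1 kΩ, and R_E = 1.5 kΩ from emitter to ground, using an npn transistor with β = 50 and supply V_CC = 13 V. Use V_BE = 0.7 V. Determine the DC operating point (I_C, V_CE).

Thevenize the base divider: V_Th = V_CC·R_2/(R_1+R_2) = 13×4.7/22.7 = 2.69 V, R_Th = R_1‖R_2 = 3.73 kΩ.
Base-emitter loop: V_Th = I_B·R_Th + V_BE + (β+1)I_B·R_E, so I_B = (2.69 − 0.7) / (3.73 + 51×1.5) = 0.0248 mA.
I_C = β·I_B = 50×0.0248 = 1.24 mA, and I_E = (β+1)I_B = 1.27 mA.
V_CE = V_CC − I_C·R_C − I_E·R_E = 13 − 1.24×1 − 1.27×1.5 = 9.86 V.
V_CE = 9.86 V > 0.2 V confirms active-region operation.

I_C ≈ 1.2 mA, V_CE ≈ 9.9 V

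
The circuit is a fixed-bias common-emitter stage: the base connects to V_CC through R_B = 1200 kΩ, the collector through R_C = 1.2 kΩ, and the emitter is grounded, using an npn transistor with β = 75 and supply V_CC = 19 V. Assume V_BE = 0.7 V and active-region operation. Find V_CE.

V_CE ≈ 18 V

Base loop: V_CC = I_B·R_B + V_BE, so I_B = (19 − 0.7)/1200 kΩ = 0.0153 mA.
In the active region I_C = β·I_B = 75 × 0.0153 = 1.14 mA.
Collector loop: V_CE = V_CC − I_C·R_C = 19 − 1.14×1.2 = 17.6 V.
Since V_CE = 17.6 V > V_CE(sat) ≈ 0.2 V, the transistor is in the active region as assumed.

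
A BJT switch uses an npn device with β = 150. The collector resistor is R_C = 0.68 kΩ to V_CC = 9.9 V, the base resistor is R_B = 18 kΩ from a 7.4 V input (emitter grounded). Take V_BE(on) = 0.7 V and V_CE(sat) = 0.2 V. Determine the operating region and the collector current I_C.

saturation; I_C ≈ 14 mA

Assume active: I_B = (7.4 − 0.7)/18 = 0.372 mA, giving I_C = β·I_B = 55.8 mA.
But then V_CE = 9.9 − 55.8×0.68 = -28.1 V < V_CE(sat) = 0.2 V — impossible in the active region.
So the transistor is saturated. With V_CE = 0.2 V, I_C = (V_CC − 0.2)/R_C = 9.7/0.68 = 14.3 mA.
Check: β·I_B = 55.8 mA > I_C = 14.3 mA, confirming saturation.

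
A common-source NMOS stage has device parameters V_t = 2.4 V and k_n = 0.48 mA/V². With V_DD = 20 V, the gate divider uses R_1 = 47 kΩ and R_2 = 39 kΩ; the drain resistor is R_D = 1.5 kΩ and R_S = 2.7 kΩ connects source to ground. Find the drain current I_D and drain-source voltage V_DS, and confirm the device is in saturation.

V_G = V_DD·R_2/(R_1+R_2) = 20×39/86 = 9.07 V.
Assume saturation: I_D = (k_n/2)(V_GS − V_t)² with V_GS = V_G − I_D·R_S = 9.07 − 2.7·I_D.
Substituting gives 1.75·I_D² − 9.64·I_D + 10.7 = 0, with roots I_D = 1.53 or 3.98 mA.
The root I_D = 3.98 mA gives V_GS = -1.67 V ≤ V_t, so take I_D = 1.53 mA.
Then V_GS = 4.93 V and V_DS = V_DD − I_D(R_D+R_S) = 20 − 1.53×4.2 = 13.6 V.
Saturation requires V_DS ≥ V_GS − V_t = 2.53 V; 13.6 ≥ 2.53 ✓.

I_D ≈ 1.5 mA, V_DS ≈ 14 V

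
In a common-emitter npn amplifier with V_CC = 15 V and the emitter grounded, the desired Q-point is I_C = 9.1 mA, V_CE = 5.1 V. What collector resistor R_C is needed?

Collector loop: V_CC = I_C·R_C + V_CE.
R_C = (V_CC − V_CE)/I_C = (15 − 5.1)/9.1 = 1.09 kΩ.

R_C ≈ 1.1 kΩ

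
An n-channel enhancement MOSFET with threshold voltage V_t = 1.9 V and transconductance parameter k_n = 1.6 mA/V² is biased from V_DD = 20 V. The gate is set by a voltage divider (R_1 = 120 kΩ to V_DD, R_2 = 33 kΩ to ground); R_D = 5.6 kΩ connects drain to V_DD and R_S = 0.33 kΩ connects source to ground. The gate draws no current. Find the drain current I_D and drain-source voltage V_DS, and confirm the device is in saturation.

I_D ≈ 2.2 mA, V_DS ≈ 6.7 V

V_G = V_DD·R_2/(R_1+R_2) = 20×33/153 = 4.31 V.
Assume saturation: I_D = (k_n/2)(V_GS − V_t)² with V_GS = V_G − I_D·R_S = 4.31 − 0.33·I_D.
Substituting gives 0.0871·I_D² − 2.27·I_D + 4.66 = 0, with roots I_D = 2.24 or 23.9 mA.
The root I_D = 23.9 mA gives V_GS = -3.56 V ≤ V_t, so take I_D = 2.24 mA.
Then V_GS = 3.57 V and V_DS = V_DD − I_D(R_D+R_S) = 20 − 2.24×5.93 = 6.71 V.
Saturation requires V_DS ≥ V_GS − V_t = 1.67 V; 6.71 ≥ 1.67 ✓.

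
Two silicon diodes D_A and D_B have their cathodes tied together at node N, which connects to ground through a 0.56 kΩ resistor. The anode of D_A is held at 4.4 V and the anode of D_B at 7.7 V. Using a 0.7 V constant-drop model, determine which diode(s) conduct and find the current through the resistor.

Assume both conduct. Then node N would need to be at both 4.4−0.7 = 3.7 V and 7.7−0.7 = 7 V, which is impossible.
Assume only D_B conducts: V_N = 7.7 − 0.7 = 7 V, so I_R = 7/0.56 = 12.5 mA.
Check D_A: its anode-to-cathode voltage is 4.4 − 7 = -2.6 V < 0.7 V, so it is off. The assumption is consistent.

Only D_B conducts; I_R ≈ 12 mA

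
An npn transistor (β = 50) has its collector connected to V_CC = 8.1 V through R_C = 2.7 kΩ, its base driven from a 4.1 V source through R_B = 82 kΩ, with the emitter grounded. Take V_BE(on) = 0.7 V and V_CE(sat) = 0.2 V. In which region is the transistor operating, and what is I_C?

Assume active. Base-emitter loop: I_B = (V_BB − V_BE)/R_B = (4.1 − 0.7)/82 = 0.0415 mA.
I_C = β·I_B = 50×0.0415 = 2.07 mA.
V_CE = V_CC − I_C·R_C = 8.1 − 2.07×2.7 = 2.5 V > V_CE(sat), so the active-region assumption holds.

active; I_C ≈ 2.1 mA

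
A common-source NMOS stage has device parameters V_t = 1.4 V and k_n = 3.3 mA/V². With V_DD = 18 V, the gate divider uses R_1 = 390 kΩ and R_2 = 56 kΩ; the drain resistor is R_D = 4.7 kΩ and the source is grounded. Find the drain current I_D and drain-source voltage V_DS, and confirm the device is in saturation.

I_D ≈ 1.2 mA, V_DS ≈ 12 V

V_G = V_DD·R_2/(R_1+R_2) = 18×56/446 = 2.26 V. With the source grounded, V_GS = V_G = 2.26 V.
Assume saturation: I_D = (k_n/2)(V_GS − V_t)² = (3.3/2)×(2.26 − 1.4)² = 1.65×0.86² = 1.22 mA.
V_DS = V_DD − I_D·R_D = 18 − 1.22×4.7 = 12.3 V.
Saturation requires V_DS ≥ V_GS − V_t = 0.86 V; 12.3 ≥ 0.86 ✓.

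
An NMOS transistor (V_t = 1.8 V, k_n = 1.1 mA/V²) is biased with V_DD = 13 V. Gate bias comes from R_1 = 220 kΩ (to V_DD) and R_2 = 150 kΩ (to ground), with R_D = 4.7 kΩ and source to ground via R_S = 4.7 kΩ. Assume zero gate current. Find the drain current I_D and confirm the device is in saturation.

I_D ≈ 0.53 mA

V_G = V_DD·R_2/(R_1+R_2) = 13×150/370 = 5.27 V.
Assume saturation: I_D = (k_n/2)(V_GS − V_t)² with V_GS = V_G − I_D·R_S = 5.27 − 4.7·I_D.
Substituting gives 12.1·I_D² − 18.9·I_D + 6.62 = 0, with roots I_D = 0.53 or 1.03 mA.
The root I_D = 1.03 mA gives V_GS = 0.432 V ≤ V_t, so take I_D = 0.53 mA.
Then V_GS = 2.78 V and V_DS = V_DD − I_D(R_D+R_S) = 13 − 0.53×9.4 = 8.02 V.
Saturation requires V_DS ≥ V_GS − V_t = 0.981 V; 8.02 ≥ 0.981 ✓.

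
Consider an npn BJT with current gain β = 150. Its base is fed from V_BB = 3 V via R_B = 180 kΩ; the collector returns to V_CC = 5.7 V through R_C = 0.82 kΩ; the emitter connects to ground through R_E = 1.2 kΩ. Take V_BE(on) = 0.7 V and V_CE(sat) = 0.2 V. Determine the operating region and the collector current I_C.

active; I_C ≈ 0.96 mA

Assume active. Base-emitter loop: I_B = (V_BB − V_BE)/(R_B + (β+1)R_E) = (3 − 0.7)/(180 + 151×1.2) = 0.00637 mA.
I_C = β·I_B = 150×0.00637 = 0.955 mA.
V_CE = V_CC − I_C·R_C − I_E·R_E = 5.7 − 0.955×0.82 − 0.962×1.2 = 3.76 V > V_CE(sat), so the active-region assumption holds.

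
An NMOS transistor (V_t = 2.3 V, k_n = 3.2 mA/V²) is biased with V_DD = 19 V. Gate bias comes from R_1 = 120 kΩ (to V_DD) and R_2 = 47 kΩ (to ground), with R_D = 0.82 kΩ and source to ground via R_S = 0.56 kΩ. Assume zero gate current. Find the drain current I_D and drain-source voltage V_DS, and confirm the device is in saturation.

V_G = V_DD·R_2/(R_1+R_2) = 19×47/167 = 5.35 V.
Assume saturation: I_D = (k_n/2)(V_GS − V_t)² with V_GS = V_G − I_D·R_S = 5.35 − 0.56·I_D.
Substituting gives 0.502·I_D² − 6.46·I_D + 14.9 = 0, with roots I_D = 3 or 9.88 mA.
The root I_D = 9.88 mA gives V_GS = -0.185 V ≤ V_t, so take I_D = 3 mA.
Then V_GS = 3.67 V and V_DS = V_DD − I_D(R_D+R_S) = 19 − 3×1.38 = 14.9 V.
Saturation requires V_DS ≥ V_GS − V_t = 1.37 V; 14.9 ≥ 1.37 ✓.

I_D ≈ 3 mA, V_DS ≈ 15 V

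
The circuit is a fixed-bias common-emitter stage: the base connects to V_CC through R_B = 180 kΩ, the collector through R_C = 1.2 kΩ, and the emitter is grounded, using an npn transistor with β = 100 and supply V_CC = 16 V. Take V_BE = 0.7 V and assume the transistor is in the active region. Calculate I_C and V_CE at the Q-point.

I_C ≈ 8.5 mA, V_CE ≈ 5.8 V

Base loop: V_CC = I_B·R_B + V_BE, so I_B = (16 − 0.7)/180 kΩ = 0.085 mA.
In the active region I_C = β·I_B = 100 × 0.085 = 8.5 mA.
Collector loop: V_CE = V_CC − I_C·R_C = 16 − 8.5×1.2 = 5.8 V.
Since V_CE = 5.8 V > V_CE(sat) ≈ 0.2 V, the transistor is in the active region as assumed.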